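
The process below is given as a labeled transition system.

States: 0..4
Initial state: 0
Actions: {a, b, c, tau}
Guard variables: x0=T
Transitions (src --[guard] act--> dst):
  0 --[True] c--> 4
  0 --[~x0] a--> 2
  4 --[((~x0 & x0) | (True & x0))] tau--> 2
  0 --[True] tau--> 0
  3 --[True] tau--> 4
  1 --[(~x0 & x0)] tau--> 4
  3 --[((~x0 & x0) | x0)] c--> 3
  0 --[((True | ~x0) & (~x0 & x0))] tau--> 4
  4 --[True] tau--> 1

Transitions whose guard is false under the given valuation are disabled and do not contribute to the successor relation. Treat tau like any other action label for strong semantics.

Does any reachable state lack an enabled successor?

Reach set: {0,1,2,4}
  0: c→4  tau→0  [deg 2]
  1: ∅  [deadlock]
  2: ∅  [deadlock]
  4: tau→1  tau→2  [deg 2]
trace reaching 1: c·tau

Answer: DEADLOCK at state 1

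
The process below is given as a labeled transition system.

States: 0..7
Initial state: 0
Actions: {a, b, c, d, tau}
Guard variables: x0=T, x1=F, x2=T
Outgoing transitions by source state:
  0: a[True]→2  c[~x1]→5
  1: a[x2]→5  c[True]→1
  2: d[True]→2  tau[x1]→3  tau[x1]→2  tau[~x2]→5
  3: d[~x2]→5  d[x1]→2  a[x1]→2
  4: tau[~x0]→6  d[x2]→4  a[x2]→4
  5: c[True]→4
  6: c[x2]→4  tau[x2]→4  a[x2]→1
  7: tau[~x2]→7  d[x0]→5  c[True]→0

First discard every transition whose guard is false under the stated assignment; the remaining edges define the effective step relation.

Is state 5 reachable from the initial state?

Answer: REACHABLE

Working:
Guard filter leaves 13 enabled edge(s).
depth 0: {0}
depth 1: {2,5}  now seen {0,2,5}
depth 2: {4}  now seen {0,2,4,5}
Reachable = {0,2,4,5}
trace reaching 5: c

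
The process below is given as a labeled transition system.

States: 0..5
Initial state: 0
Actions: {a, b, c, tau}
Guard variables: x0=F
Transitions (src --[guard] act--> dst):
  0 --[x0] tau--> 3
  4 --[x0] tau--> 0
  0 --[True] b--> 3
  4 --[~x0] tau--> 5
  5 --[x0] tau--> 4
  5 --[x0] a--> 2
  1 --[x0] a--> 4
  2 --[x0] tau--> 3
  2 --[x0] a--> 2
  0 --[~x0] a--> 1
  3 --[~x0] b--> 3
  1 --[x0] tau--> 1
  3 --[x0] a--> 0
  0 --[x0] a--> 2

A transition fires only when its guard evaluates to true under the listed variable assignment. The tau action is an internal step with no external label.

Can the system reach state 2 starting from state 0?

Answer: UNREACHABLE

Trace:
After dropping false guards: 4 live edges.
depth 0: {0}
depth 1: {1,3}  now seen {0,1,3}
Reachable = {0,1,3}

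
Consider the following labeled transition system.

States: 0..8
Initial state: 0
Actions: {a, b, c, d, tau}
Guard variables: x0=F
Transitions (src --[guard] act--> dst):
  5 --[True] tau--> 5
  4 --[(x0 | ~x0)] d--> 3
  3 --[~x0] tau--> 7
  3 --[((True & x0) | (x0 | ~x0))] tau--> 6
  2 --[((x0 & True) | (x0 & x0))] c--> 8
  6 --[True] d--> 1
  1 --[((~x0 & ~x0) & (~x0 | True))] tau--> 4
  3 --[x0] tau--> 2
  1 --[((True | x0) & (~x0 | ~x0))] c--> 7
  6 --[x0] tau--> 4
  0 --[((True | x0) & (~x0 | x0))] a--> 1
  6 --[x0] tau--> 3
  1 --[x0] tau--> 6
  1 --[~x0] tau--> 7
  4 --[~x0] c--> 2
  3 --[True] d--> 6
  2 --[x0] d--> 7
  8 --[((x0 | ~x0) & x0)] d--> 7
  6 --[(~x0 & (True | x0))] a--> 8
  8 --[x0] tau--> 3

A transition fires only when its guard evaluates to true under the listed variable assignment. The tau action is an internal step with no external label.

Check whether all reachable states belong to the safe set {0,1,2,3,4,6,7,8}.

Inv-set: {0,1,2,3,4,6,7,8}
R = {0,1,2,3,4,6,7,8}
  0: ok
  1: ok
  2: ok
  3: ok
  4: ok
  6: ok
  7: ok
  8: ok

Answer: INVARIANT HOLDS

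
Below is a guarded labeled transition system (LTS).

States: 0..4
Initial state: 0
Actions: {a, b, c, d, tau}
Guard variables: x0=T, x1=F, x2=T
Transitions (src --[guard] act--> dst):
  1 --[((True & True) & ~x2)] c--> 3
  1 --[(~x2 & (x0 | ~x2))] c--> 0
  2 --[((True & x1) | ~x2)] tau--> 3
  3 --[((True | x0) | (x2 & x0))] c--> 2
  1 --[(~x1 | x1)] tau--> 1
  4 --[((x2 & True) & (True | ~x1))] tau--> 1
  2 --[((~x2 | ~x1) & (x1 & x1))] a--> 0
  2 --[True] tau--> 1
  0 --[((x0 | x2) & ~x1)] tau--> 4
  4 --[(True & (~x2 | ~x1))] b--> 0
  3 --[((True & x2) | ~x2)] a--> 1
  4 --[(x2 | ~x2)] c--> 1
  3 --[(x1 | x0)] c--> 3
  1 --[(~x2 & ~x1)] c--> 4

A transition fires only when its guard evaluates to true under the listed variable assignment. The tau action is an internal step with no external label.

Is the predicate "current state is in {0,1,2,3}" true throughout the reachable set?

Inv-set: {0,1,2,3}
R = {0,1,4}
  0: safe
  1: safe
  4: outside
counterexample path to 4: tau

Answer: INVARIANT VIOLATED at state 4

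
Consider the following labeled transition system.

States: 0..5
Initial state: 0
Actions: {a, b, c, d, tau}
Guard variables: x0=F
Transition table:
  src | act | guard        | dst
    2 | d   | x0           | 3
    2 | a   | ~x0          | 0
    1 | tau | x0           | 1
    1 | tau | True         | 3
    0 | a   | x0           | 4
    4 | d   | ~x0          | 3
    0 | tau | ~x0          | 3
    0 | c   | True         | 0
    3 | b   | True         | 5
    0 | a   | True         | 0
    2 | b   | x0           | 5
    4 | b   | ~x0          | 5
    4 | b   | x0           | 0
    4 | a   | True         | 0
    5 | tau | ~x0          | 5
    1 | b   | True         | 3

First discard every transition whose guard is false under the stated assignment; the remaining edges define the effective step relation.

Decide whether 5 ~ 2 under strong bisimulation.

Answer: NOT BISIMILAR

Trace:
Bisimulation quotient by refinement:
  P[0] = {{0,1,2,3,4,5}}
  P[1] = {{0},{1},{2},{3},{4},{5}}
6 equivalence class(es) (converged in 2)
class of 5: {5}; class of 2: {2}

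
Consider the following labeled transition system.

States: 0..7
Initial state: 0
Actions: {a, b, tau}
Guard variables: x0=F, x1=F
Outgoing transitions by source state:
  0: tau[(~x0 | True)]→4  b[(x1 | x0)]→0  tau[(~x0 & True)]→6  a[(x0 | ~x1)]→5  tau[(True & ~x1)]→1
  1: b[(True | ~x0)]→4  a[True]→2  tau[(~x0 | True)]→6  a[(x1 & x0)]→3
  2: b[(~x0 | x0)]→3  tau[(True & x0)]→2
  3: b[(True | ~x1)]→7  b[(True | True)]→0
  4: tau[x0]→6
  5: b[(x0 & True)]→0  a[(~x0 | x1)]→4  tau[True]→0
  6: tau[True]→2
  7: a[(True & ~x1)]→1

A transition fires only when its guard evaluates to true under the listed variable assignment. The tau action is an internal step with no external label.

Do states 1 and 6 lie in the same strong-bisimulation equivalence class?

Bisimulation quotient by refinement:
  round 0: {{0,1,2,3,4,5,6,7}}
  round 1: {{0,5},{1},{2,3},{4},{6},{7}}
  round 2: {{0},{1},{2},{3},{4},{5},{6},{7}}
stable after 3 split(s): 8 block(s)
1∈{1}, 6∈{6}

Answer: NOT BISIMILAR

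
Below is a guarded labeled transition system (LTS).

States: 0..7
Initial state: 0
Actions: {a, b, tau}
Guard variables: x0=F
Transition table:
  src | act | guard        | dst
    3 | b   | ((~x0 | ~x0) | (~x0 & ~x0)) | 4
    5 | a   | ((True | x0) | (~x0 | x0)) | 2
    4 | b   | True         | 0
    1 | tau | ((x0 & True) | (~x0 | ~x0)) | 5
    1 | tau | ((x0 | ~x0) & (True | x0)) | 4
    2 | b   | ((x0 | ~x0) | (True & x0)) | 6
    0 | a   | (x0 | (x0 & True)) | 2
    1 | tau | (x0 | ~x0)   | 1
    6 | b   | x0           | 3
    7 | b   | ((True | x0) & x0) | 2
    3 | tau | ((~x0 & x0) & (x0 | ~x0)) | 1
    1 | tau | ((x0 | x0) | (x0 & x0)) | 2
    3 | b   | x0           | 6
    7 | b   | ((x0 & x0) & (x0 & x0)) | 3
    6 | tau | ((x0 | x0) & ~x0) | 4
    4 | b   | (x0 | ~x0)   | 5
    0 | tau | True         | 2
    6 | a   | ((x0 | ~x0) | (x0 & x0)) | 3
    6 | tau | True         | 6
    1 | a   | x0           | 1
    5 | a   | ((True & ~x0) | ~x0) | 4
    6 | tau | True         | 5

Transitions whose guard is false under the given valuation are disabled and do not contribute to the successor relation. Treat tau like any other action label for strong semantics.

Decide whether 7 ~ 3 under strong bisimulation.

Compute ~ classes (split until stable):
  P[0] = {{0,1,2,3,4,5,6,7}}
  P[1] = {{0,1},{2,3,4},{5},{6},{7}}
  P[2] = {{0},{1},{2},{3},{4},{5},{6},{7}}
8 equivalence class(es) (converged in 3)
class of 7: {7}; class of 3: {3}

Answer: NOT BISIMILAR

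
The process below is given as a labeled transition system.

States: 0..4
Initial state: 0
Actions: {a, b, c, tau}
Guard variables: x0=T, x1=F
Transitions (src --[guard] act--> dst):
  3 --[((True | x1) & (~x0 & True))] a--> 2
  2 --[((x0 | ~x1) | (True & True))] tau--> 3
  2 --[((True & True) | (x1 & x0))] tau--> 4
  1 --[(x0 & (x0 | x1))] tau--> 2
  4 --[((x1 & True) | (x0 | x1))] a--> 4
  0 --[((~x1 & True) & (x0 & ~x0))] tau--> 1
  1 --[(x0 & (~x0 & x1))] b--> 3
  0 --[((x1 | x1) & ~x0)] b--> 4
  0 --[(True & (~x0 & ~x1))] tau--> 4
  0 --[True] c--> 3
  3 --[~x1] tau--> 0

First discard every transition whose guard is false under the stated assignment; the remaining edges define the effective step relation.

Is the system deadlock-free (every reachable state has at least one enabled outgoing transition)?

Answer: DEADLOCK-FREE

Trace:
Reachable = {0,3}
  0: c→3  [1 exit(s)]
  3: tau→0  [1 exit(s)]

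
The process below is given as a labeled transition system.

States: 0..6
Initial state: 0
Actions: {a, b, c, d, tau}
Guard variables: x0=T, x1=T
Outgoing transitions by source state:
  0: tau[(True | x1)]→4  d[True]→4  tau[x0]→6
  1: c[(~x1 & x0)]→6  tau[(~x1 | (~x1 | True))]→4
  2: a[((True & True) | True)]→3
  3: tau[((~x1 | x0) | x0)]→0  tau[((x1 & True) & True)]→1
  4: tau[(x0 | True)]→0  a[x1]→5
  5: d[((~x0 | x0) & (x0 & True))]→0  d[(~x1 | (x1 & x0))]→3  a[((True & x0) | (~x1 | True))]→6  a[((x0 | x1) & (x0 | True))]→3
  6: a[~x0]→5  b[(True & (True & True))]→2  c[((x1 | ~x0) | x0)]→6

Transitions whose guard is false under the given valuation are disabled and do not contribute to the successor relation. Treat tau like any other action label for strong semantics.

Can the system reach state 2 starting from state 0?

Answer: REACHABLE

Working:
After dropping false guards: 15 live edges.
L0 = {0}
L1 = {4,6}  total {0,4,6}
L2 = {2,5}  total {0,2,4,5,6}
L3 = {3}  total {0,2,3,4,5,6}
L4 = {1}  total {0,1,2,3,4,5,6}
R = {0,1,2,3,4,5,6}
witness 2: tau·b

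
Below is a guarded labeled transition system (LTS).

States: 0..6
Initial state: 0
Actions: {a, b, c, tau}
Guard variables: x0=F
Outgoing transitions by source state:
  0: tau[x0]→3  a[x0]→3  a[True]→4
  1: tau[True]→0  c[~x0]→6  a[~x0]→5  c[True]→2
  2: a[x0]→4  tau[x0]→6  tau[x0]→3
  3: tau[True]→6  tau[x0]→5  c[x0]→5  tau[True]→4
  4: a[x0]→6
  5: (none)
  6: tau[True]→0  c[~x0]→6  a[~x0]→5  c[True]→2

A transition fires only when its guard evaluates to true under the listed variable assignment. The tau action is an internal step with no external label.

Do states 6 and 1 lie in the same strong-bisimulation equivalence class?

Refine partition for ~:
  P[0] = {{0,1,2,3,4,5,6}}
  P[1] = {{0},{1,6},{2,4,5},{3}}
Fixed point at round 2; 4 class(es).
[6]={1,6}  [1]={1,6}

Answer: BISIMILAR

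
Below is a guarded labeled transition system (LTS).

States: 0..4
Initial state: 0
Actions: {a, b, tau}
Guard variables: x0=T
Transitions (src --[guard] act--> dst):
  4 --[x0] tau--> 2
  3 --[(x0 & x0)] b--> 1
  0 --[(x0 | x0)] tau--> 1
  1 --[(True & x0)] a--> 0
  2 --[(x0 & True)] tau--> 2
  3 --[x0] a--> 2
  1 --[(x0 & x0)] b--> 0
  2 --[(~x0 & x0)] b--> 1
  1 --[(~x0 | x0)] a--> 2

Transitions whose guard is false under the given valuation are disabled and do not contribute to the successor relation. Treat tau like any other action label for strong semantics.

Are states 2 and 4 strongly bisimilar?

Compute ~ classes (split until stable):
  round 0: {{0,1,2,3,4}}
  round 1: {{0,2,4},{1,3}}
  round 2: {{0},{1},{2,4},{3}}
stable after 3 split(s): 4 block(s)
[2]={2,4}  [4]={2,4}

Answer: BISIMILAR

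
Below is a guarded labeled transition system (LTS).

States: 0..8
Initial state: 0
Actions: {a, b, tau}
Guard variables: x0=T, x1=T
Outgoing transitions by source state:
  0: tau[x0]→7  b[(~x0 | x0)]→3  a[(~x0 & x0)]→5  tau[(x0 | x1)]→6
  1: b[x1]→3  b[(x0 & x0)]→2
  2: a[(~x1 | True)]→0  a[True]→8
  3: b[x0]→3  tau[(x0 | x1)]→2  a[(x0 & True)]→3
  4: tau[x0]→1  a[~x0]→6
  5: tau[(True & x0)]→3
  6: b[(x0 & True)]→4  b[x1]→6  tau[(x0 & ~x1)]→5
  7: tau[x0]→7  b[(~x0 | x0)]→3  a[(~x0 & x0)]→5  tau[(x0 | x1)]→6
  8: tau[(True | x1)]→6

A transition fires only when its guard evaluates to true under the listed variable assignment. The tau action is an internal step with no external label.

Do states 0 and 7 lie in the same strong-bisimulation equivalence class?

Answer: BISIMILAR

Working:
Bisimulation quotient by refinement:
  round 0: {{0,1,2,3,4,5,6,7,8}}
  round 1: {{0,7},{1,6},{2},{3},{4,5,8}}
  round 2: {{0,7},{1},{2},{3},{4,8},{5},{6}}
  round 3: {{0,7},{1},{2},{3},{4},{5},{6},{8}}
8 equivalence class(es) (converged in 4)
class of 0: {0,7}; class of 7: {0,7}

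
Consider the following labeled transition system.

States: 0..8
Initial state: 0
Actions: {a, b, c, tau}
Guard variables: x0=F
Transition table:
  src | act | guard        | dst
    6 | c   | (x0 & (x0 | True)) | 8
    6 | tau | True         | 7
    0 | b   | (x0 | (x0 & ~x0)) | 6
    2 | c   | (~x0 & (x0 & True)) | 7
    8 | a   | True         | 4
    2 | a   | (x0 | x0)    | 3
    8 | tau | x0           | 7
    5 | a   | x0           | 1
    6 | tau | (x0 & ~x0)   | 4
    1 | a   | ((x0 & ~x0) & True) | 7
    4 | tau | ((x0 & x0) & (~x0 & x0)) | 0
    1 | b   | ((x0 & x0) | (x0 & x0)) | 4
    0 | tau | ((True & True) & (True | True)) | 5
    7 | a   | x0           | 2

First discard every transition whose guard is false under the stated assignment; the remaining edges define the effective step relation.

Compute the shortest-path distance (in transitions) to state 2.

Answer: UNREACHABLE

Analysis:
Breadth-first toward 2:
  depth 0: {0}
  depth 1: {5}
2 never appears.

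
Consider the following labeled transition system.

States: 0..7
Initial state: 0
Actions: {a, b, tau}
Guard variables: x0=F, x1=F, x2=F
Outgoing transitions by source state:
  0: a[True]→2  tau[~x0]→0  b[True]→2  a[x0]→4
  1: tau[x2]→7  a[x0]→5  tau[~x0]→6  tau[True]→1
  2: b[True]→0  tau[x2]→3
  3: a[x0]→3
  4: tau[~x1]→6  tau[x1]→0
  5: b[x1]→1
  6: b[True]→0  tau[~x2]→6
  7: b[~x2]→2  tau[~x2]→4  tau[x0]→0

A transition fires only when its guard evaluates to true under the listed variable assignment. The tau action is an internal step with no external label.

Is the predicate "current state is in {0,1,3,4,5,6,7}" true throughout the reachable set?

Answer: INVARIANT VIOLATED at state 2

Trace:
Inv-set: {0,1,3,4,5,6,7}
Reachable = {0,2}
  0: safe
  2: outside
counterexample path to 2: a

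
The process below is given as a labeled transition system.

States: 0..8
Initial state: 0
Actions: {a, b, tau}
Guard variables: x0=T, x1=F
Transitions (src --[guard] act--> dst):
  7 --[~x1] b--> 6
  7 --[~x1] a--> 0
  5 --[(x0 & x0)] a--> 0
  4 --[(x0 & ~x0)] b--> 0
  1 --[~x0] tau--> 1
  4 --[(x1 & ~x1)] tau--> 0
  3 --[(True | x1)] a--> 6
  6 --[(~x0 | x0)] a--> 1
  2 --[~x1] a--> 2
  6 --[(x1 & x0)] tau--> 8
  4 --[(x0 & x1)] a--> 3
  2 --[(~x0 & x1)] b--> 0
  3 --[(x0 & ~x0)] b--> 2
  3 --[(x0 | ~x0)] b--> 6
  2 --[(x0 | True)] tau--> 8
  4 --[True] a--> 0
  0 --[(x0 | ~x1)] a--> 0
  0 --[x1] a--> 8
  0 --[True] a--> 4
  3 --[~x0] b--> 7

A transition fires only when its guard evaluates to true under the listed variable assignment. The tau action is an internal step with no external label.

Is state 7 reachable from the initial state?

After dropping false guards: 11 live edges.
L0 = {0}
L1 = {4}  cumulative {0,4}
Reach set: {0,4}

Answer: UNREACHABLE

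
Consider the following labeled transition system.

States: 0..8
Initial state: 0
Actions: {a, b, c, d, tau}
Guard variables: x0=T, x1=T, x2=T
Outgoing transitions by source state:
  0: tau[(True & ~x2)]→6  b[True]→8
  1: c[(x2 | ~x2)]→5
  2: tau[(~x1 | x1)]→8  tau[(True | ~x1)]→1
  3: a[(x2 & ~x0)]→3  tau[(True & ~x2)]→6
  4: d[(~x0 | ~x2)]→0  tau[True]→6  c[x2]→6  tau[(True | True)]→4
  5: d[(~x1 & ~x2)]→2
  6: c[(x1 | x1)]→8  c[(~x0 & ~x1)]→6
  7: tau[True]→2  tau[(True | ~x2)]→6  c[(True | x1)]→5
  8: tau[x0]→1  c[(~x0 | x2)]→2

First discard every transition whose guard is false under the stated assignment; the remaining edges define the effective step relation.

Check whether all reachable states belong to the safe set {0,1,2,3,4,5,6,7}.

Allowed set {0,1,2,3,4,5,6,7}
Reachable = {0,1,2,5,8}
  0: ✓
  1: ✓
  2: ✓
  5: ✓
  8: outside
reach 8 via b — violates

Answer: INVARIANT VIOLATED at state 8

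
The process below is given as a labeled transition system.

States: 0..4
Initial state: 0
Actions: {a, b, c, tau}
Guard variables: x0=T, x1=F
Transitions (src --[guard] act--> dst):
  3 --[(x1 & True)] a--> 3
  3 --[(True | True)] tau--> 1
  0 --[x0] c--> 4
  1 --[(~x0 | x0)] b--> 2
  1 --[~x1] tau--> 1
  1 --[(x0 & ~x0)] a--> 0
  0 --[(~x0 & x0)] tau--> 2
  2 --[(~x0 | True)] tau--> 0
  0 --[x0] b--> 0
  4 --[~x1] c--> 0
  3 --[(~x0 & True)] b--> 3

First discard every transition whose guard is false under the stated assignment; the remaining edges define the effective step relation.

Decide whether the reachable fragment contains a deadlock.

Answer: DEADLOCK-FREE

Trace:
R = {0,4}
  0: b→0  c→4  [deg 2]
  4: c→0  [deg 1]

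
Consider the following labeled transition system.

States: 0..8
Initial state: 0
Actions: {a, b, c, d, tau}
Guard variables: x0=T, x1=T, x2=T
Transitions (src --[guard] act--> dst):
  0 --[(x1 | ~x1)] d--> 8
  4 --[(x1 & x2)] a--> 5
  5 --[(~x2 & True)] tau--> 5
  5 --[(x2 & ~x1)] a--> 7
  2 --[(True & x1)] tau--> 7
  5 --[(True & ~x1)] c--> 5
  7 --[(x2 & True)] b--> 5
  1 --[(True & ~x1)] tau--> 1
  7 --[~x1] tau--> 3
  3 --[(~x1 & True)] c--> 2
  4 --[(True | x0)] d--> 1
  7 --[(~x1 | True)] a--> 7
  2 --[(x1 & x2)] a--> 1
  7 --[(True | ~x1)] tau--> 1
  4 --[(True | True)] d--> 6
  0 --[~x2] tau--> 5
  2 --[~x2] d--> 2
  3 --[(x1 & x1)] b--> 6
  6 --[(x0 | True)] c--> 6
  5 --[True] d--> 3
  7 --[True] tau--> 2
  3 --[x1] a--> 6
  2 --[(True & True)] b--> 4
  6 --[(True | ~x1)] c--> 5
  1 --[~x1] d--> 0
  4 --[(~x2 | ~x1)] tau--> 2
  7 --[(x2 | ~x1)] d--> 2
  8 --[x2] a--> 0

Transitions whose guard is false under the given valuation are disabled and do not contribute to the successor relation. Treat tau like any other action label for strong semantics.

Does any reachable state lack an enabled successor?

Reachable = {0,8}
  0: d→8  [1 out]
  8: a→0  [1 out]

Answer: DEADLOCK-FREE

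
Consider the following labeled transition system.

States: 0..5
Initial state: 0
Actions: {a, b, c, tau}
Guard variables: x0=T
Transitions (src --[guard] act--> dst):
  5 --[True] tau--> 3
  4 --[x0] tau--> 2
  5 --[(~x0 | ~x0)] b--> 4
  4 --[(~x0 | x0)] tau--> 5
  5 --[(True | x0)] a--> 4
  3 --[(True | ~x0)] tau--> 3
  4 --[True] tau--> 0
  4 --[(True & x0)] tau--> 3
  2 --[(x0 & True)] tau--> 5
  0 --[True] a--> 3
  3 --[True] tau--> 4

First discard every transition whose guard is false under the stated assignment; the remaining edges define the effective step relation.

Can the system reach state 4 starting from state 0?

Guard filter leaves 10 enabled edge(s).
depth 0: {0}
depth 1: {3}  total {0,3}
depth 2: {4}  total {0,3,4}
depth 3: {2,5}  total {0,2,3,4,5}
Reachable = {0,2,3,4,5}
trace reaching 4: a·tau

Answer: REACHABLE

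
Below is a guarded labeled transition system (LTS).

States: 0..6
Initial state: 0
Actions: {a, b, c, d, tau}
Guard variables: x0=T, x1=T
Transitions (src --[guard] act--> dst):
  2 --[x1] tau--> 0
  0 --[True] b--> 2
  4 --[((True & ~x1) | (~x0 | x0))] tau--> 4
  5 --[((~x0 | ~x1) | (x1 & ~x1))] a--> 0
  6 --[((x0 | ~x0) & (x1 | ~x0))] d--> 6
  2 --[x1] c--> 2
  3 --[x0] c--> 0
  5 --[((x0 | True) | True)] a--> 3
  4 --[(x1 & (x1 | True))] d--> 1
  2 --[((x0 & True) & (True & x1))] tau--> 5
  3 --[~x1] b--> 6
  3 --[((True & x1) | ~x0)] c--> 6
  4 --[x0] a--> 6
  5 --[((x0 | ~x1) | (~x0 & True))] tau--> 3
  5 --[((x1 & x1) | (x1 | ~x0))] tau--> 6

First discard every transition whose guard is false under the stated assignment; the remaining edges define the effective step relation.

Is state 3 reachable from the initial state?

Guard filter leaves 13 enabled edge(s).
depth 0: {0}
depth 1: {2}  now seen {0,2}
depth 2: {5}  now seen {0,2,5}
depth 3: {3,6}  now seen {0,2,3,5,6}
Reach set: {0,2,3,5,6}
trace reaching 3: b·tau·a

Answer: REACHABLE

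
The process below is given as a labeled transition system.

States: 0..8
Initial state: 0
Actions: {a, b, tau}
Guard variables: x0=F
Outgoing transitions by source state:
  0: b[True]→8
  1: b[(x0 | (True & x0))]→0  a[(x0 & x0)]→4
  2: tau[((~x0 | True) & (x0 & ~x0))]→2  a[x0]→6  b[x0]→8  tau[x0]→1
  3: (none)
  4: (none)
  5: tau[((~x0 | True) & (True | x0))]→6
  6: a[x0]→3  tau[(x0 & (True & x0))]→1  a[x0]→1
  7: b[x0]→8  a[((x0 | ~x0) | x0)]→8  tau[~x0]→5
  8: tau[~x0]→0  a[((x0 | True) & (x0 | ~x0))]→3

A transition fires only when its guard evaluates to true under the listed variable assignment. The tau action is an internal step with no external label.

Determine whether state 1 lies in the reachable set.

After dropping false guards: 6 live edges.
L0 = {0}
L1 = {8}  now seen {0,8}
L2 = {3}  now seen {0,3,8}
Reach set: {0,3,8}

Answer: UNREACHABLE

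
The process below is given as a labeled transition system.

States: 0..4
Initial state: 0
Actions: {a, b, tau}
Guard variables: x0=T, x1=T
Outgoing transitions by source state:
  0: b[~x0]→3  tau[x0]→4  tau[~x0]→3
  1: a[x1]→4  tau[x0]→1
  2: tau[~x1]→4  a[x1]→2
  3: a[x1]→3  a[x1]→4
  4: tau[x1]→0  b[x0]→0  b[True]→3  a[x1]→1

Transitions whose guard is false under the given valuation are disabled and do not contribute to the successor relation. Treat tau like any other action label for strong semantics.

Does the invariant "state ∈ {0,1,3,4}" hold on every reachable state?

Answer: INVARIANT HOLDS

Analysis:
Safe = {0,1,3,4}
Reachable = {0,1,3,4}
  0: ok
  1: ok
  3: ok
  4: ok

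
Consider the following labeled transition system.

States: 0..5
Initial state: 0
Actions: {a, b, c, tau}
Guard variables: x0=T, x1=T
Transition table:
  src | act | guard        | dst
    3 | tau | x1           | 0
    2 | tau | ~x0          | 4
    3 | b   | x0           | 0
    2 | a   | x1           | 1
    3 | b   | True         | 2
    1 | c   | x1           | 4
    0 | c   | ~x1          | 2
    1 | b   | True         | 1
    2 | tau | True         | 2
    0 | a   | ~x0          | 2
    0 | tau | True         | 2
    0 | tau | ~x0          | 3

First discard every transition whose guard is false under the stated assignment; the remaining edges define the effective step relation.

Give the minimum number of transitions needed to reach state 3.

Breadth-first toward 3:
  Layer 0: {0}
  Layer 1: {2}
  Layer 2: {1}
  Layer 3: {4}
3 never appears.

Answer: UNREACHABLE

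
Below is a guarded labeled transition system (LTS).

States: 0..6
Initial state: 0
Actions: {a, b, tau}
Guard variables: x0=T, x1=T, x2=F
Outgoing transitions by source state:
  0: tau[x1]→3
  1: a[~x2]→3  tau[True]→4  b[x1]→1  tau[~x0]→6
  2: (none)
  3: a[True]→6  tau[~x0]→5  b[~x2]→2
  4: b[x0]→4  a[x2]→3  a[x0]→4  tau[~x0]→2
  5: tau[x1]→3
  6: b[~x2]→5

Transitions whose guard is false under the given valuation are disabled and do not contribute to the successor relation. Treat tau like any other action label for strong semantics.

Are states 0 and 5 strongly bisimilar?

Refine partition for ~:
  round 0: {{0,1,2,3,4,5,6}}
  round 1: {{0,5},{1},{2},{3,4},{6}}
  round 2: {{0,5},{1},{2},{3},{4},{6}}
6 equivalence class(es) (converged in 3)
[0]={0,5}  [5]={0,5}

Answer: BISIMILAR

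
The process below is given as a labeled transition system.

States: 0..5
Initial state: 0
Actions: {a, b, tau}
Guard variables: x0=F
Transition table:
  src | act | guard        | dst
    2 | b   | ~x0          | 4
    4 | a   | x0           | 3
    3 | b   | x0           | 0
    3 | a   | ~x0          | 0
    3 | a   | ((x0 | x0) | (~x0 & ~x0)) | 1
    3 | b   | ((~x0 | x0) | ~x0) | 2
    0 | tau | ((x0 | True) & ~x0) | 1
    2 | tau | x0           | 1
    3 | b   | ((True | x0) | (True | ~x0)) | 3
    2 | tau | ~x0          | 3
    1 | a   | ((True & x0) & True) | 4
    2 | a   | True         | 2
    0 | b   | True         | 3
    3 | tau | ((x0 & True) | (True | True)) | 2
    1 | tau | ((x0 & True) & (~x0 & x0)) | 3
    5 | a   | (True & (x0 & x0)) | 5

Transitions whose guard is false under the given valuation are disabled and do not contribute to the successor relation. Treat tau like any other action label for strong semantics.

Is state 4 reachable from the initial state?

Answer: REACHABLE

Trace:
10 transition(s) survive guard evaluation.
Layer 0: {0}
Layer 1: {1,3}  now seen {0,1,3}
Layer 2: {2}  now seen {0,1,2,3}
Layer 3: {4}  now seen {0,1,2,3,4}
Reach set: {0,1,2,3,4}
trace reaching 4: b·b·b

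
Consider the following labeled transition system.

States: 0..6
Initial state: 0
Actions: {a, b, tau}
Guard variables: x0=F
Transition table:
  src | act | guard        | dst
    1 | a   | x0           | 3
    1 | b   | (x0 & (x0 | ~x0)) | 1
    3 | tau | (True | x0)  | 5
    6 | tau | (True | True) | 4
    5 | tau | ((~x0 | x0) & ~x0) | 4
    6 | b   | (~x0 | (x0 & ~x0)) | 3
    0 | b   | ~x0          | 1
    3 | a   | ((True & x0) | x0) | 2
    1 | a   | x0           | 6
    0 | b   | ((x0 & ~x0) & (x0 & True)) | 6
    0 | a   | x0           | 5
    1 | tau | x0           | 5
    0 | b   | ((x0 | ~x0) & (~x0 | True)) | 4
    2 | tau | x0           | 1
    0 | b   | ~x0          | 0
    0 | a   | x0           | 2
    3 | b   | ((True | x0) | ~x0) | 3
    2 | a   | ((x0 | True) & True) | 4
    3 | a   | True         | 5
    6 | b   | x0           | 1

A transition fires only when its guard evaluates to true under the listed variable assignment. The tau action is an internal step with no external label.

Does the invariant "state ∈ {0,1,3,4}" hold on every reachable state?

Safe = {0,1,3,4}
R = {0,1,4}
  0: ok
  1: ok
  4: ok

Answer: INVARIANT HOLDS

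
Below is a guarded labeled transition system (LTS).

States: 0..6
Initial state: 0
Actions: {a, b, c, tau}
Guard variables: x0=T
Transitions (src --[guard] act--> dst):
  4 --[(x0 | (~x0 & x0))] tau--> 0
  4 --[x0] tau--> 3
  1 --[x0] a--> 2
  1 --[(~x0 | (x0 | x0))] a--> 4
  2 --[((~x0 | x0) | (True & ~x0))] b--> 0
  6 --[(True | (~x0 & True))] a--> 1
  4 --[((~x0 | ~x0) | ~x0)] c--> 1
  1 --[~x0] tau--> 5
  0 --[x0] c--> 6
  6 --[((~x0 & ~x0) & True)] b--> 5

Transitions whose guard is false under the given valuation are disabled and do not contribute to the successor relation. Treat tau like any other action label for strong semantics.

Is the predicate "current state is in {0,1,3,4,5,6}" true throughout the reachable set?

Allowed set {0,1,3,4,5,6}
Reachable = {0,1,2,3,4,6}
  0: ✓
  1: ✓
  2: VIOLATES
  3: ✓
  4: ✓
  6: ✓
counterexample path to 2: c·a·a

Answer: INVARIANT VIOLATED at state 2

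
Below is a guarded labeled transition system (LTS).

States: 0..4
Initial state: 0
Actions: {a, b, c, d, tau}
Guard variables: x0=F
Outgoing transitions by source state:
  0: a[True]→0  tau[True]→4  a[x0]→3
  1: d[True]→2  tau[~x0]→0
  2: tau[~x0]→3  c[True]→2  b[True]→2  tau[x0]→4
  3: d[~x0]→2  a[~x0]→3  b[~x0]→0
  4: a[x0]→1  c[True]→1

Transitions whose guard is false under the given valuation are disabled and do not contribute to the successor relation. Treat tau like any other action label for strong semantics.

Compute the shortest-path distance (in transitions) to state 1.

Breadth-first toward 1:
  depth 0: {0}
  depth 1: {4}
  depth 2: {1}
depth(1)=2, e.g. tau·c

Answer: 2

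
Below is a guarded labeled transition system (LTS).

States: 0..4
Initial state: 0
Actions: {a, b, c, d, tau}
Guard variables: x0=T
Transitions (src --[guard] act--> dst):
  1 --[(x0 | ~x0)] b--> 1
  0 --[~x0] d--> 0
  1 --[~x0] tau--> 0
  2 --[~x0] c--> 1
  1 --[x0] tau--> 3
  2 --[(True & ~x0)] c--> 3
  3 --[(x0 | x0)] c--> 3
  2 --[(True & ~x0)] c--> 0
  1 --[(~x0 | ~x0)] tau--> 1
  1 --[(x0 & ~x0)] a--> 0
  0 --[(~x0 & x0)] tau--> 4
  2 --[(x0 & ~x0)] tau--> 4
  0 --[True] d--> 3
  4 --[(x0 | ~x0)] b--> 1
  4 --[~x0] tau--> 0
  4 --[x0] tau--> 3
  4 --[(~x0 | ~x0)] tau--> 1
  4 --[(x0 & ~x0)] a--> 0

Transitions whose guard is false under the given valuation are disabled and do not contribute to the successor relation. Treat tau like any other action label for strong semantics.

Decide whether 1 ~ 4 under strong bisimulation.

Bisimulation quotient by refinement:
  π0 = {{0,1,2,3,4}}
  π1 = {{0},{1,4},{2},{3}}
Fixed point at round 2; 4 class(es).
class of 1: {1,4}; class of 4: {1,4}

Answer: BISIMILAR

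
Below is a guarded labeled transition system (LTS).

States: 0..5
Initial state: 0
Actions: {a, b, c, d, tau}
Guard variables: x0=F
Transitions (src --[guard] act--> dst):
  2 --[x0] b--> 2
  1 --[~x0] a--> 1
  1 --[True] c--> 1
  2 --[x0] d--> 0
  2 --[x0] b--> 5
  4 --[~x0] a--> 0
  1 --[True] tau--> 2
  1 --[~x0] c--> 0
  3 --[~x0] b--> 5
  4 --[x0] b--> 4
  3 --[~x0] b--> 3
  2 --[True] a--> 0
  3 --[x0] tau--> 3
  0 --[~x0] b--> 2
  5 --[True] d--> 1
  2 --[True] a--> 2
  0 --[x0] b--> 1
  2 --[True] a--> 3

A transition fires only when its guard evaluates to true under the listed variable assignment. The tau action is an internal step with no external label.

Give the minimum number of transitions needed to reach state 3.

Answer: 2

Working:
Breadth-first toward 3:
  depth 0: {0}
  depth 1: {2}
  depth 2: {3}
depth(3)=2, e.g. b·a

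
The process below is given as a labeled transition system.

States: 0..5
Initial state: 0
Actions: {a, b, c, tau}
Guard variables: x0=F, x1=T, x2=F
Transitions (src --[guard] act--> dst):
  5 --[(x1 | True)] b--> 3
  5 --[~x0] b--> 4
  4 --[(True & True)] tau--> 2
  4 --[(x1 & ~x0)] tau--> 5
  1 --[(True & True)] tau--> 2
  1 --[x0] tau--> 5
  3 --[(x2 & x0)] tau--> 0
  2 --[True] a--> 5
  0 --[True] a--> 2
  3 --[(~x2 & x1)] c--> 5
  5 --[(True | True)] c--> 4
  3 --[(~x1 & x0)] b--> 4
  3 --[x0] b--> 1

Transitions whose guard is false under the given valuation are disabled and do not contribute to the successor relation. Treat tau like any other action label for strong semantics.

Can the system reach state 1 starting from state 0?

9 transition(s) survive guard evaluation.
L0 = {0}
L1 = {2}  cumulative {0,2}
L2 = {5}  cumulative {0,2,5}
L3 = {3,4}  cumulative {0,2,3,4,5}
Reach set: {0,2,3,4,5}

Answer: UNREACHABLE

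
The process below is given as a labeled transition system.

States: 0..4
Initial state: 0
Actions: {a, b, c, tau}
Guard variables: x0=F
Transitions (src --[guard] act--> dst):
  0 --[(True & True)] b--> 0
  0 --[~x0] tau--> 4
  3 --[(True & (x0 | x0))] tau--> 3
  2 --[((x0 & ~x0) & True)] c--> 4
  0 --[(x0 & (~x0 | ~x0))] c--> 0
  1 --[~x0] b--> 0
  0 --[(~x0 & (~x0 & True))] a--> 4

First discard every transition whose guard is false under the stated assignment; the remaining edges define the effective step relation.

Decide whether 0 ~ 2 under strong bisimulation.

Bisimulation quotient by refinement:
  π0 = {{0,1,2,3,4}}
  π1 = {{0},{1},{2,3,4}}
Fixed point at round 2; 3 class(es).
[0]={0}  [2]={2,3,4}

Answer: NOT BISIMILAR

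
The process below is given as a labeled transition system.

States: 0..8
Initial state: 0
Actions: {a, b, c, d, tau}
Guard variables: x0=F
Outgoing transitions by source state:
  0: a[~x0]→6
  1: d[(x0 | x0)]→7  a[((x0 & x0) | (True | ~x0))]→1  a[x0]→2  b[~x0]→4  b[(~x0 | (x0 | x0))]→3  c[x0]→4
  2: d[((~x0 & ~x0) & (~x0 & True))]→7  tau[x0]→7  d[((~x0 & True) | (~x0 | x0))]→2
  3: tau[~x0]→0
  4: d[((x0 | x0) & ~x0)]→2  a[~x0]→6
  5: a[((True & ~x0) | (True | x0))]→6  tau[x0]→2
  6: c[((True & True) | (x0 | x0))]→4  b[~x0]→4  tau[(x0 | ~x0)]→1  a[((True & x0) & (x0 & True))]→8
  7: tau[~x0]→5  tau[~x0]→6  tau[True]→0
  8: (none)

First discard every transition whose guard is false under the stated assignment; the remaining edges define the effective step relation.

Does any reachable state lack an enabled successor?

Answer: DEADLOCK-FREE

Analysis:
Reachable = {0,1,3,4,6}
  0: a→6  [deg 1]
  1: a→1  b→3  b→4  [deg 3]
  3: tau→0  [deg 1]
  4: a→6  [deg 1]
  6: b→4  c→4  tau→1  [deg 3]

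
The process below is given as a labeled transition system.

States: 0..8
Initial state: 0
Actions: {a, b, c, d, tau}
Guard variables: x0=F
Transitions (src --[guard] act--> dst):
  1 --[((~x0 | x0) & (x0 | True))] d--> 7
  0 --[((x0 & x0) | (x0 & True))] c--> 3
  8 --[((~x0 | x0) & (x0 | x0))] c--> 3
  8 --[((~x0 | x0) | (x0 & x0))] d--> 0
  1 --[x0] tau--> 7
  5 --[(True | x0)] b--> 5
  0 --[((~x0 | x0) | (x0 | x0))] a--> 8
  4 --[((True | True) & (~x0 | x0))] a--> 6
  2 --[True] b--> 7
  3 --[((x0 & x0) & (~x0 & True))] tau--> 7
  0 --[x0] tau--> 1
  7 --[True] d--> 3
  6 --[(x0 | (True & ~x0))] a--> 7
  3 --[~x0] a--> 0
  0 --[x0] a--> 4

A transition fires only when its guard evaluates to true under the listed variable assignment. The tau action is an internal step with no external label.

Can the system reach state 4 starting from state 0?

After dropping false guards: 9 live edges.
Layer 0: {0}
Layer 1: {8}  total {0,8}
R = {0,8}

Answer: UNREACHABLE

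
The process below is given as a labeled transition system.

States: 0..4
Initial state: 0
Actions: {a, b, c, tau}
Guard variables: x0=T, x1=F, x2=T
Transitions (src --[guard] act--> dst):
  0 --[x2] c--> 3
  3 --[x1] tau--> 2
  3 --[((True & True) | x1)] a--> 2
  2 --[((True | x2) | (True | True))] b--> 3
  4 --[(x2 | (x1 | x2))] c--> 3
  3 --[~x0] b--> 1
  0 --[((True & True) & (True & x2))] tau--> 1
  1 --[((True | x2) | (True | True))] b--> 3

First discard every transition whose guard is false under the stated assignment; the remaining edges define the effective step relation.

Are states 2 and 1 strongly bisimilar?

Refine partition for ~:
  π0 = {{0,1,2,3,4}}
  π1 = {{0},{1,2},{3},{4}}
stable after 2 split(s): 4 block(s)
2∈{1,2}, 1∈{1,2}

Answer: BISIMILAR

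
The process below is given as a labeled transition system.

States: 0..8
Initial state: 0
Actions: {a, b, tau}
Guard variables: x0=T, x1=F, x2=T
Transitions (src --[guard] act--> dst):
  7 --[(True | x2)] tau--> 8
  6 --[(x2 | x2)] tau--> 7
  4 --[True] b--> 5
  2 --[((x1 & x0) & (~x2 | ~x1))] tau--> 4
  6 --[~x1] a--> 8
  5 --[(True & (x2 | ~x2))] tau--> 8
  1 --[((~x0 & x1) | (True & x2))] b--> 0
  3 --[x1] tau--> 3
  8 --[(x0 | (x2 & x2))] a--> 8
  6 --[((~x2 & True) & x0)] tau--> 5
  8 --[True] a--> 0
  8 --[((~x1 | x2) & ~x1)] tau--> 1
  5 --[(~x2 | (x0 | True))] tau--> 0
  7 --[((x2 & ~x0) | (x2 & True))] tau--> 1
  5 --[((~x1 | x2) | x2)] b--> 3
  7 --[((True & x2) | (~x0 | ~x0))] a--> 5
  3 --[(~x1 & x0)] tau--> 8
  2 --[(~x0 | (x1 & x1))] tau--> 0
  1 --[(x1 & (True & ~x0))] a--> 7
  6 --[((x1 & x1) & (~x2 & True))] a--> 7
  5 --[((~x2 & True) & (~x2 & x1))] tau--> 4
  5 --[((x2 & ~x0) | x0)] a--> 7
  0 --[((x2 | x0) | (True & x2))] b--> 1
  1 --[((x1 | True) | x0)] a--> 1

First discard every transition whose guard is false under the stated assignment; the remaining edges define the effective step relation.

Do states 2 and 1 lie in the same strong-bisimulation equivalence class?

Answer: NOT BISIMILAR

Trace:
Refine partition for ~:
  round 0: {{0,1,2,3,4,5,6,7,8}}
  round 1: {{0,4},{1},{2},{3},{5},{6,7,8}}
  round 2: {{0},{1},{2},{3},{4},{5},{6},{7},{8}}
Fixed point at round 3; 9 class(es).
[2]={2}  [1]={1}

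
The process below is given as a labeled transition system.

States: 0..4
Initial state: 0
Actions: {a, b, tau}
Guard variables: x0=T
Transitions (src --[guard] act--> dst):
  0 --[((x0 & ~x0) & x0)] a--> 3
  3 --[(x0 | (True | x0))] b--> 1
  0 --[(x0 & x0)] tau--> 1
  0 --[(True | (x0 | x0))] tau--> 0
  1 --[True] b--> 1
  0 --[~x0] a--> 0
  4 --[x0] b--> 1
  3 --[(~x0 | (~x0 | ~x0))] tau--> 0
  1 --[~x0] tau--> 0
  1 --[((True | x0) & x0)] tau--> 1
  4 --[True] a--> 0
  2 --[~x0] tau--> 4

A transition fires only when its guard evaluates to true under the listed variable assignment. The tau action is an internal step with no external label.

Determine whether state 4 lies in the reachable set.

Guard filter leaves 7 enabled edge(s).
Layer 0: {0}
Layer 1: {1}  now seen {0,1}
Reach set: {0,1}

Answer: UNREACHABLE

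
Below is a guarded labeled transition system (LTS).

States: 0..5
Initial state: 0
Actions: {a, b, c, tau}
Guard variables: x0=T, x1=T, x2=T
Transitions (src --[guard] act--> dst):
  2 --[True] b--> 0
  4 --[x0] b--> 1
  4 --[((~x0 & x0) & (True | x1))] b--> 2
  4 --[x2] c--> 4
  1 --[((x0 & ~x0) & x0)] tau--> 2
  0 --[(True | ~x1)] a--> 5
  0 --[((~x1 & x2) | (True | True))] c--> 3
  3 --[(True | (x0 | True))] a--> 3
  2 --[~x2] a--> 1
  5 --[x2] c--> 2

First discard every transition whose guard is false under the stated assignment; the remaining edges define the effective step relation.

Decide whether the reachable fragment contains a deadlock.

R = {0,2,3,5}
  0: a→5  c→3  [2 exit(s)]
  2: b→0  [1 exit(s)]
  3: a→3  [1 exit(s)]
  5: c→2  [1 exit(s)]

Answer: DEADLOCK-FREE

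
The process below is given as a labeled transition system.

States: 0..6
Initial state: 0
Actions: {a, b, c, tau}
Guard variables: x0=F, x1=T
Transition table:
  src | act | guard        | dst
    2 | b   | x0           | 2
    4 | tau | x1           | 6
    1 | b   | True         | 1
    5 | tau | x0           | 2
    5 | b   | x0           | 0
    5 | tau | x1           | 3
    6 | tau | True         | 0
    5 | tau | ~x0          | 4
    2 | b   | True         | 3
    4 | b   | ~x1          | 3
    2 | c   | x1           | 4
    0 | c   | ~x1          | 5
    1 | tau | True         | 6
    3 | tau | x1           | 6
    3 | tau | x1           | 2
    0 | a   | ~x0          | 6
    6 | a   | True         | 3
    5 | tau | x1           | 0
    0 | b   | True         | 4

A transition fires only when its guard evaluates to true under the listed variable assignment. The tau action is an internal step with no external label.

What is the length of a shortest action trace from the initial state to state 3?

Layered search for 3:
  L0 = {0}
  L1 = {4,6}
  L2 = {3}
depth(3)=2, e.g. a·a

Answer: 2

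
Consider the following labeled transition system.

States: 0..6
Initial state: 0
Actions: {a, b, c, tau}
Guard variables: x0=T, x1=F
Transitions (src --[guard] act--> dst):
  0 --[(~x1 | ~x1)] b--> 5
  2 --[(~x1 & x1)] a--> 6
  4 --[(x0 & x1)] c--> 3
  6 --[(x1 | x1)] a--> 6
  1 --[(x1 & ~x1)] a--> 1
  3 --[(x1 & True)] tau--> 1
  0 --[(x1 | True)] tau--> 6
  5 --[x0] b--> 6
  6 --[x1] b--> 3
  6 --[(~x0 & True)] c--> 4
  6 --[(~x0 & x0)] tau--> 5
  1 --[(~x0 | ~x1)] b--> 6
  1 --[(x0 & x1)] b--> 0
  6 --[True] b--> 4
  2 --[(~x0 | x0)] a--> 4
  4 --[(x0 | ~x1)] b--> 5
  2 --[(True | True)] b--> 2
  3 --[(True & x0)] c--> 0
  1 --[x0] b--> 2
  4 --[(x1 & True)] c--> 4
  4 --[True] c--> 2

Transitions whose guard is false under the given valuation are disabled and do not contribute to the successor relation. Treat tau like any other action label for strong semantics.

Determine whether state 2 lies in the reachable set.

Answer: REACHABLE

Analysis:
After dropping false guards: 11 live edges.
L0 = {0}
L1 = {5,6}  total {0,5,6}
L2 = {4}  total {0,4,5,6}
L3 = {2}  total {0,2,4,5,6}
Reach set: {0,2,4,5,6}
witness 2: tau·b·c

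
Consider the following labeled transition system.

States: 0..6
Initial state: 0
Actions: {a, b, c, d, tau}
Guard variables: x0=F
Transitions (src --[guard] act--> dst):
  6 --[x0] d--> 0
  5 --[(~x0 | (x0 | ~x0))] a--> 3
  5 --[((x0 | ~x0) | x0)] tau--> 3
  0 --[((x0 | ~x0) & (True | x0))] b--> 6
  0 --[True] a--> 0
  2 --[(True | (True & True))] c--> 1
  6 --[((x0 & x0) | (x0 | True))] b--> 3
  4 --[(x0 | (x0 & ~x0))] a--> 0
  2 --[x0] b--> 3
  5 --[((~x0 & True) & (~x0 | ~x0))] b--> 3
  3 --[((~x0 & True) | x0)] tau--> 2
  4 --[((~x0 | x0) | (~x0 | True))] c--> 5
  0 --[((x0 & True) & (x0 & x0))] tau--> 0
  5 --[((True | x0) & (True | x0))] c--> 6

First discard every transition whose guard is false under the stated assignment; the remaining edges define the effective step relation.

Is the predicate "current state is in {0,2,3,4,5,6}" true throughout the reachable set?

Answer: INVARIANT VIOLATED at state 1

Working:
Inv-set: {0,2,3,4,5,6}
Reach set: {0,1,2,3,6}
  0: ✓
  1: ✗ unsafe
  2: ✓
  3: ✓
  6: ✓
witness against invariant: b·b·tau·c → 1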